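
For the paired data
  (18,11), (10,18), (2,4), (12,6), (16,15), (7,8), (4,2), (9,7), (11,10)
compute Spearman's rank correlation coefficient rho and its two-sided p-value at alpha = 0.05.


Step 1: Rank x and y separately (midranks; no ties here).
rank(x): 18->9, 10->5, 2->1, 12->7, 16->8, 7->3, 4->2, 9->4, 11->6
rank(y): 11->7, 18->9, 4->2, 6->3, 15->8, 8->5, 2->1, 7->4, 10->6
Step 2: d_i = R_x(i) - R_y(i); compute d_i^2.
  (9-7)^2=4, (5-9)^2=16, (1-2)^2=1, (7-3)^2=16, (8-8)^2=0, (3-5)^2=4, (2-1)^2=1, (4-4)^2=0, (6-6)^2=0
sum(d^2) = 42.
Step 3: rho = 1 - 6*42 / (9*(9^2 - 1)) = 1 - 252/720 = 0.650000.
Step 4: Under H0, t = rho * sqrt((n-2)/(1-rho^2)) = 2.2630 ~ t(7).
Step 5: Two-sided p-value from the t-distribution with 7 df = 0.058073.
Step 6: alpha = 0.05. fail to reject H0.

rho = 0.6500, p = 0.058073, fail to reject H0 at alpha = 0.05.


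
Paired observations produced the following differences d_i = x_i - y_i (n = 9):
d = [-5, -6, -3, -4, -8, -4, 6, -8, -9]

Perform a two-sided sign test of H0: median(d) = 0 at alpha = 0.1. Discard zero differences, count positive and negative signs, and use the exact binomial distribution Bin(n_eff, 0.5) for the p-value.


Step 1: Discard zero differences. Original n = 9; n_eff = number of nonzero differences = 9.
Nonzero differences (with sign): -5, -6, -3, -4, -8, -4, +6, -8, -9
Step 2: Count signs: positive = 1, negative = 8.
Step 3: Under H0: P(positive) = 0.5, so the number of positives S ~ Bin(9, 0.5).
Step 4: Two-sided exact p-value = sum of Bin(9,0.5) probabilities at or below the observed probability = 0.039062.
Step 5: alpha = 0.1. reject H0.

n_eff = 9, pos = 1, neg = 8, p = 0.039062, reject H0.


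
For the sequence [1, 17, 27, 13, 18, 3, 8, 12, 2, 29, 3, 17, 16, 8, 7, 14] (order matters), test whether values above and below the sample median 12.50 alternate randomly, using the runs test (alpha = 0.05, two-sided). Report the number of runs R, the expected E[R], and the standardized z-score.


Step 1: Compute median = 12.50; label A = above, B = below.
Labels in order: BAAAABBBBABAABBA  (n_A = 8, n_B = 8)
Step 2: Count runs R = 8.
Step 3: Under H0 (random ordering), E[R] = 2*n_A*n_B/(n_A+n_B) + 1 = 2*8*8/16 + 1 = 9.0000.
        Var[R] = 2*n_A*n_B*(2*n_A*n_B - n_A - n_B) / ((n_A+n_B)^2 * (n_A+n_B-1)) = 14336/3840 = 3.7333.
        SD[R] = 1.9322.
Step 4: Continuity-corrected z = (R + 0.5 - E[R]) / SD[R] = (8 + 0.5 - 9.0000) / 1.9322 = -0.2588.
Step 5: Two-sided p-value via normal approximation = 2*(1 - Phi(|z|)) = 0.795809.
Step 6: alpha = 0.05. fail to reject H0.

R = 8, z = -0.2588, p = 0.795809, fail to reject H0.


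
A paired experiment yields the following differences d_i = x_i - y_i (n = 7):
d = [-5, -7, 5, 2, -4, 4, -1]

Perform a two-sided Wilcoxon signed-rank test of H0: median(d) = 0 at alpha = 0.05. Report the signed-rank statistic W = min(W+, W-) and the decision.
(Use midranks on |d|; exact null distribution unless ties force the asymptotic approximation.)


Step 1: Drop any zero differences (none here) and take |d_i|.
|d| = [5, 7, 5, 2, 4, 4, 1]
Step 2: Midrank |d_i| (ties get averaged ranks).
ranks: |5|->5.5, |7|->7, |5|->5.5, |2|->2, |4|->3.5, |4|->3.5, |1|->1
Step 3: Attach original signs; sum ranks with positive sign and with negative sign.
W+ = 5.5 + 2 + 3.5 = 11
W- = 5.5 + 7 + 3.5 + 1 = 17
(Check: W+ + W- = 28 should equal n(n+1)/2 = 28.)
Step 4: Test statistic W = min(W+, W-) = 11.
Step 5: Ties in |d|, so use the tie-corrected normal approximation.
        E[W] = n(n+1)/4 = 7*8/4 = 14.
        Tie groups: |d|=4 (t=2), |d|=5 (t=2); sum(t^3 - t) = 12.
        Var[W] = n(n+1)(2n+1)/24 - sum(t^3-t)/48 = 840/24 - 12/48 = 34.75.
        z = (W - E[W]) / sqrt(Var[W]) = (11 - 14) / 5.8949 = -0.5089.
        Two-sided p = 2*Phi(z) = 0.610813.
Step 6: alpha = 0.05. fail to reject H0.

W+ = 11, W- = 17, W = min = 11, p = 0.610813, fail to reject H0.


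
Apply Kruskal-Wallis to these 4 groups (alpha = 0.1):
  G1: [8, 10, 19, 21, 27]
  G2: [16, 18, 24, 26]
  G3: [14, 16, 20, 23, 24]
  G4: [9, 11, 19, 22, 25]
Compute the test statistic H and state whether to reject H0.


Step 1: Combine all N = 19 observations and assign midranks.
sorted (value, group, rank): (8,G1,1), (9,G4,2), (10,G1,3), (11,G4,4), (14,G3,5), (16,G2,6.5), (16,G3,6.5), (18,G2,8), (19,G1,9.5), (19,G4,9.5), (20,G3,11), (21,G1,12), (22,G4,13), (23,G3,14), (24,G2,15.5), (24,G3,15.5), (25,G4,17), (26,G2,18), (27,G1,19)
Step 2: Sum ranks within each group.
R_1 = 44.5 (n_1 = 5)
R_2 = 48 (n_2 = 4)
R_3 = 52 (n_3 = 5)
R_4 = 45.5 (n_4 = 5)
Step 3: H = 12/(N(N+1)) * sum(R_i^2/n_i) - 3(N+1)
     = 12/(19*20) * (44.5^2/5 + 48^2/4 + 52^2/5 + 45.5^2/5) - 3*20
     = 0.031579 * 1926.9 - 60
     = 0.849474.
Step 4: Ties present; correction factor C = 1 - 18/(19^3 - 19) = 0.997368. Corrected H = 0.849474 / 0.997368 = 0.851715.
Step 5: Under H0, H ~ chi^2(3); p-value = 0.837062.
Step 6: alpha = 0.1. fail to reject H0.

H = 0.8517, df = 3, p = 0.837062, fail to reject H0.


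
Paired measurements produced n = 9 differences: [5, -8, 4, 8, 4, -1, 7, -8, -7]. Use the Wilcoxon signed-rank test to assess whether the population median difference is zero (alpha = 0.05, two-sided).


Step 1: Drop any zero differences (none here) and take |d_i|.
|d| = [5, 8, 4, 8, 4, 1, 7, 8, 7]
Step 2: Midrank |d_i| (ties get averaged ranks).
ranks: |5|->4, |8|->8, |4|->2.5, |8|->8, |4|->2.5, |1|->1, |7|->5.5, |8|->8, |7|->5.5
Step 3: Attach original signs; sum ranks with positive sign and with negative sign.
W+ = 4 + 2.5 + 8 + 2.5 + 5.5 = 22.5
W- = 8 + 1 + 8 + 5.5 = 22.5
(Check: W+ + W- = 45 should equal n(n+1)/2 = 45.)
Step 4: Test statistic W = min(W+, W-) = 22.5.
Step 5: Ties in |d|, so use the tie-corrected normal approximation.
        E[W] = n(n+1)/4 = 9*10/4 = 22.5.
        Tie groups: |d|=4 (t=2), |d|=7 (t=2), |d|=8 (t=3); sum(t^3 - t) = 36.
        Var[W] = n(n+1)(2n+1)/24 - sum(t^3-t)/48 = 1710/24 - 36/48 = 70.5.
        z = (W - E[W]) / sqrt(Var[W]) = (22.5 - 22.5) / 8.3964 = 0.0000.
        Two-sided p = 2*Phi(z) = 1.000000.
Step 6: alpha = 0.05. fail to reject H0.

W+ = 22.5, W- = 22.5, W = min = 22.5, p = 1.000000, fail to reject H0.


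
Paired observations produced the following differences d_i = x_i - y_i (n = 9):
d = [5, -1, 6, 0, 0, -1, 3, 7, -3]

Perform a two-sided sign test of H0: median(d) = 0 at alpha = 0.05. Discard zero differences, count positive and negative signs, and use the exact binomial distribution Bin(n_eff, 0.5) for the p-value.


Step 1: Discard zero differences. Original n = 9; n_eff = number of nonzero differences = 7.
Nonzero differences (with sign): +5, -1, +6, -1, +3, +7, -3
Step 2: Count signs: positive = 4, negative = 3.
Step 3: Under H0: P(positive) = 0.5, so the number of positives S ~ Bin(7, 0.5).
Step 4: Two-sided exact p-value = sum of Bin(7,0.5) probabilities at or below the observed probability = 1.000000.
Step 5: alpha = 0.05. fail to reject H0.

n_eff = 7, pos = 4, neg = 3, p = 1.000000, fail to reject H0.


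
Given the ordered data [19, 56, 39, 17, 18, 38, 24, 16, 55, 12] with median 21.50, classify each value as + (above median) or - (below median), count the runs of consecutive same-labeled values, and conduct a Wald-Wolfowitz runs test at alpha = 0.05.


Step 1: Compute median = 21.50; label A = above, B = below.
Labels in order: BAABBAABAB  (n_A = 5, n_B = 5)
Step 2: Count runs R = 7.
Step 3: Under H0 (random ordering), E[R] = 2*n_A*n_B/(n_A+n_B) + 1 = 2*5*5/10 + 1 = 6.0000.
        Var[R] = 2*n_A*n_B*(2*n_A*n_B - n_A - n_B) / ((n_A+n_B)^2 * (n_A+n_B-1)) = 2000/900 = 2.2222.
        SD[R] = 1.4907.
Step 4: Continuity-corrected z = (R - 0.5 - E[R]) / SD[R] = (7 - 0.5 - 6.0000) / 1.4907 = 0.3354.
Step 5: Two-sided p-value via normal approximation = 2*(1 - Phi(|z|)) = 0.737316.
Step 6: alpha = 0.05. fail to reject H0.

R = 7, z = 0.3354, p = 0.737316, fail to reject H0.


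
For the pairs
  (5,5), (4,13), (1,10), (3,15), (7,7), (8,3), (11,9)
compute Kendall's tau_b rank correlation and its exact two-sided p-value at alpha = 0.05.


Step 1: Enumerate the 21 unordered pairs (i,j) with i<j and classify each by sign(x_j-x_i) * sign(y_j-y_i).
  (1,2):dx=-1,dy=+8->D; (1,3):dx=-4,dy=+5->D; (1,4):dx=-2,dy=+10->D; (1,5):dx=+2,dy=+2->C
  (1,6):dx=+3,dy=-2->D; (1,7):dx=+6,dy=+4->C; (2,3):dx=-3,dy=-3->C; (2,4):dx=-1,dy=+2->D
  (2,5):dx=+3,dy=-6->D; (2,6):dx=+4,dy=-10->D; (2,7):dx=+7,dy=-4->D; (3,4):dx=+2,dy=+5->C
  (3,5):dx=+6,dy=-3->D; (3,6):dx=+7,dy=-7->D; (3,7):dx=+10,dy=-1->D; (4,5):dx=+4,dy=-8->D
  (4,6):dx=+5,dy=-12->D; (4,7):dx=+8,dy=-6->D; (5,6):dx=+1,dy=-4->D; (5,7):dx=+4,dy=+2->C
  (6,7):dx=+3,dy=+6->C
Step 2: C = 6, D = 15, total pairs = 21.
Step 3: tau = (C - D)/(n(n-1)/2) = (6 - 15)/21 = -0.428571.
Step 4: Exact two-sided p-value (enumerate n! = 5040 permutations of y under H0): p = 0.238889.
Step 5: alpha = 0.05. fail to reject H0.

tau_b = -0.4286 (C=6, D=15), p = 0.238889, fail to reject H0.


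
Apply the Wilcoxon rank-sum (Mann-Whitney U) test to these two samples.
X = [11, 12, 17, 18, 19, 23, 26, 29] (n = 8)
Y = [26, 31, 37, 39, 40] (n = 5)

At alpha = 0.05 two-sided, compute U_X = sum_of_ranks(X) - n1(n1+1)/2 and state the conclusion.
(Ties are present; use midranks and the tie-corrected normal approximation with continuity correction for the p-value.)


Step 1: Combine and sort all 13 observations; assign midranks.
sorted (value, group): (11,X), (12,X), (17,X), (18,X), (19,X), (23,X), (26,X), (26,Y), (29,X), (31,Y), (37,Y), (39,Y), (40,Y)
ranks: 11->1, 12->2, 17->3, 18->4, 19->5, 23->6, 26->7.5, 26->7.5, 29->9, 31->10, 37->11, 39->12, 40->13
Step 2: Rank sum for X: R1 = 1 + 2 + 3 + 4 + 5 + 6 + 7.5 + 9 = 37.5.
Step 3: U_X = R1 - n1(n1+1)/2 = 37.5 - 8*9/2 = 37.5 - 36 = 1.5.
       U_Y = n1*n2 - U_X = 40 - 1.5 = 38.5.
Step 4: Ties are present, so use the tie-corrected normal approximation (with continuity correction) for the p-value.
Step 5: p-value = 0.008326; compare to alpha = 0.05. reject H0.

U_X = 1.5, p = 0.008326, reject H0 at alpha = 0.05.


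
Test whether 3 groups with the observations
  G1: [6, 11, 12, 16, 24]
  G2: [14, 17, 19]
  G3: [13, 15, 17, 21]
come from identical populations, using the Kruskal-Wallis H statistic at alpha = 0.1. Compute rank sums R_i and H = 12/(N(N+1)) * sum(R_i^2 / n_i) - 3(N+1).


Step 1: Combine all N = 12 observations and assign midranks.
sorted (value, group, rank): (6,G1,1), (11,G1,2), (12,G1,3), (13,G3,4), (14,G2,5), (15,G3,6), (16,G1,7), (17,G2,8.5), (17,G3,8.5), (19,G2,10), (21,G3,11), (24,G1,12)
Step 2: Sum ranks within each group.
R_1 = 25 (n_1 = 5)
R_2 = 23.5 (n_2 = 3)
R_3 = 29.5 (n_3 = 4)
Step 3: H = 12/(N(N+1)) * sum(R_i^2/n_i) - 3(N+1)
     = 12/(12*13) * (25^2/5 + 23.5^2/3 + 29.5^2/4) - 3*13
     = 0.076923 * 526.646 - 39
     = 1.511218.
Step 4: Ties present; correction factor C = 1 - 6/(12^3 - 12) = 0.996503. Corrected H = 1.511218 / 0.996503 = 1.516520.
Step 5: Under H0, H ~ chi^2(2); p-value = 0.468481.
Step 6: alpha = 0.1. fail to reject H0.

H = 1.5165, df = 2, p = 0.468481, fail to reject H0.


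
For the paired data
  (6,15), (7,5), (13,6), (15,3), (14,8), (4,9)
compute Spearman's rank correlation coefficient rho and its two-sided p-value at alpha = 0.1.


Step 1: Rank x and y separately (midranks; no ties here).
rank(x): 6->2, 7->3, 13->4, 15->6, 14->5, 4->1
rank(y): 15->6, 5->2, 6->3, 3->1, 8->4, 9->5
Step 2: d_i = R_x(i) - R_y(i); compute d_i^2.
  (2-6)^2=16, (3-2)^2=1, (4-3)^2=1, (6-1)^2=25, (5-4)^2=1, (1-5)^2=16
sum(d^2) = 60.
Step 3: rho = 1 - 6*60 / (6*(6^2 - 1)) = 1 - 360/210 = -0.714286.
Step 4: Under H0, t = rho * sqrt((n-2)/(1-rho^2)) = -2.0412 ~ t(4).
Step 5: Two-sided p-value from the t-distribution with 4 df = 0.110787.
Step 6: alpha = 0.1. fail to reject H0.

rho = -0.7143, p = 0.110787, fail to reject H0 at alpha = 0.1.


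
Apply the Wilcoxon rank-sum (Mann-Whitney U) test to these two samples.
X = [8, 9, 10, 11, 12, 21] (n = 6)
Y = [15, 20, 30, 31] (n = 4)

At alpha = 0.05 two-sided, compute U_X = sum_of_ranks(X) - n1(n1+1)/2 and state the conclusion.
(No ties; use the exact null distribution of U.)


Step 1: Combine and sort all 10 observations; assign midranks.
sorted (value, group): (8,X), (9,X), (10,X), (11,X), (12,X), (15,Y), (20,Y), (21,X), (30,Y), (31,Y)
ranks: 8->1, 9->2, 10->3, 11->4, 12->5, 15->6, 20->7, 21->8, 30->9, 31->10
Step 2: Rank sum for X: R1 = 1 + 2 + 3 + 4 + 5 + 8 = 23.
Step 3: U_X = R1 - n1(n1+1)/2 = 23 - 6*7/2 = 23 - 21 = 2.
       U_Y = n1*n2 - U_X = 24 - 2 = 22.
Step 4: No ties, so the exact null distribution of U (based on enumerating the C(10,6) = 210 equally likely rank assignments) gives the two-sided p-value.
Step 5: p-value = 0.038095; compare to alpha = 0.05. reject H0.

U_X = 2, p = 0.038095, reject H0 at alpha = 0.05.


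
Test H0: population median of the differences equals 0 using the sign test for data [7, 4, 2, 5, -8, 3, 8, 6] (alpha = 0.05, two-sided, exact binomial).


Step 1: Discard zero differences. Original n = 8; n_eff = number of nonzero differences = 8.
Nonzero differences (with sign): +7, +4, +2, +5, -8, +3, +8, +6
Step 2: Count signs: positive = 7, negative = 1.
Step 3: Under H0: P(positive) = 0.5, so the number of positives S ~ Bin(8, 0.5).
Step 4: Two-sided exact p-value = sum of Bin(8,0.5) probabilities at or below the observed probability = 0.070312.
Step 5: alpha = 0.05. fail to reject H0.

n_eff = 8, pos = 7, neg = 1, p = 0.070312, fail to reject H0.


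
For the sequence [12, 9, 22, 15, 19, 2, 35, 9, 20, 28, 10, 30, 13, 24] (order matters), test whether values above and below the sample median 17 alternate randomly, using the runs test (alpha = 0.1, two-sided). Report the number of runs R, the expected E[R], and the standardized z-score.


Step 1: Compute median = 17; label A = above, B = below.
Labels in order: BBABABABAABABA  (n_A = 7, n_B = 7)
Step 2: Count runs R = 12.
Step 3: Under H0 (random ordering), E[R] = 2*n_A*n_B/(n_A+n_B) + 1 = 2*7*7/14 + 1 = 8.0000.
        Var[R] = 2*n_A*n_B*(2*n_A*n_B - n_A - n_B) / ((n_A+n_B)^2 * (n_A+n_B-1)) = 8232/2548 = 3.2308.
        SD[R] = 1.7974.
Step 4: Continuity-corrected z = (R - 0.5 - E[R]) / SD[R] = (12 - 0.5 - 8.0000) / 1.7974 = 1.9472.
Step 5: Two-sided p-value via normal approximation = 2*(1 - Phi(|z|)) = 0.051508.
Step 6: alpha = 0.1. reject H0.

R = 12, z = 1.9472, p = 0.051508, reject H0.


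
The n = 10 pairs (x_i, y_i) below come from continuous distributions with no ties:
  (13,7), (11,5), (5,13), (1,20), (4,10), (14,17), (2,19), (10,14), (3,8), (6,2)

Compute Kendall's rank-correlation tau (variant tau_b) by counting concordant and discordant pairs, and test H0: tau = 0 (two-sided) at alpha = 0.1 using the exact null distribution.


Step 1: Enumerate the 45 unordered pairs (i,j) with i<j and classify each by sign(x_j-x_i) * sign(y_j-y_i).
  (1,2):dx=-2,dy=-2->C; (1,3):dx=-8,dy=+6->D; (1,4):dx=-12,dy=+13->D; (1,5):dx=-9,dy=+3->D
  (1,6):dx=+1,dy=+10->C; (1,7):dx=-11,dy=+12->D; (1,8):dx=-3,dy=+7->D; (1,9):dx=-10,dy=+1->D
  (1,10):dx=-7,dy=-5->C; (2,3):dx=-6,dy=+8->D; (2,4):dx=-10,dy=+15->D; (2,5):dx=-7,dy=+5->D
  (2,6):dx=+3,dy=+12->C; (2,7):dx=-9,dy=+14->D; (2,8):dx=-1,dy=+9->D; (2,9):dx=-8,dy=+3->D
  (2,10):dx=-5,dy=-3->C; (3,4):dx=-4,dy=+7->D; (3,5):dx=-1,dy=-3->C; (3,6):dx=+9,dy=+4->C
  (3,7):dx=-3,dy=+6->D; (3,8):dx=+5,dy=+1->C; (3,9):dx=-2,dy=-5->C; (3,10):dx=+1,dy=-11->D
  (4,5):dx=+3,dy=-10->D; (4,6):dx=+13,dy=-3->D; (4,7):dx=+1,dy=-1->D; (4,8):dx=+9,dy=-6->D
  (4,9):dx=+2,dy=-12->D; (4,10):dx=+5,dy=-18->D; (5,6):dx=+10,dy=+7->C; (5,7):dx=-2,dy=+9->D
  (5,8):dx=+6,dy=+4->C; (5,9):dx=-1,dy=-2->C; (5,10):dx=+2,dy=-8->D; (6,7):dx=-12,dy=+2->D
  (6,8):dx=-4,dy=-3->C; (6,9):dx=-11,dy=-9->C; (6,10):dx=-8,dy=-15->C; (7,8):dx=+8,dy=-5->D
  (7,9):dx=+1,dy=-11->D; (7,10):dx=+4,dy=-17->D; (8,9):dx=-7,dy=-6->C; (8,10):dx=-4,dy=-12->C
  (9,10):dx=+3,dy=-6->D
Step 2: C = 17, D = 28, total pairs = 45.
Step 3: tau = (C - D)/(n(n-1)/2) = (17 - 28)/45 = -0.244444.
Step 4: Exact two-sided p-value (enumerate n! = 3628800 permutations of y under H0): p = 0.380720.
Step 5: alpha = 0.1. fail to reject H0.

tau_b = -0.2444 (C=17, D=28), p = 0.380720, fail to reject H0.


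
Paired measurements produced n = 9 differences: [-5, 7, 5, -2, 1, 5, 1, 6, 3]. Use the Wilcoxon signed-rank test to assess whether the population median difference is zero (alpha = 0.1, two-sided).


Step 1: Drop any zero differences (none here) and take |d_i|.
|d| = [5, 7, 5, 2, 1, 5, 1, 6, 3]
Step 2: Midrank |d_i| (ties get averaged ranks).
ranks: |5|->6, |7|->9, |5|->6, |2|->3, |1|->1.5, |5|->6, |1|->1.5, |6|->8, |3|->4
Step 3: Attach original signs; sum ranks with positive sign and with negative sign.
W+ = 9 + 6 + 1.5 + 6 + 1.5 + 8 + 4 = 36
W- = 6 + 3 = 9
(Check: W+ + W- = 45 should equal n(n+1)/2 = 45.)
Step 4: Test statistic W = min(W+, W-) = 9.
Step 5: Ties in |d|, so use the tie-corrected normal approximation.
        E[W] = n(n+1)/4 = 9*10/4 = 22.5.
        Tie groups: |d|=1 (t=2), |d|=5 (t=3); sum(t^3 - t) = 30.
        Var[W] = n(n+1)(2n+1)/24 - sum(t^3-t)/48 = 1710/24 - 30/48 = 70.625.
        z = (W - E[W]) / sqrt(Var[W]) = (9 - 22.5) / 8.4039 = -1.6064.
        Two-sided p = 2*Phi(z) = 0.108185.
Step 6: alpha = 0.1. fail to reject H0.

W+ = 36, W- = 9, W = min = 9, p = 0.108185, fail to reject H0.


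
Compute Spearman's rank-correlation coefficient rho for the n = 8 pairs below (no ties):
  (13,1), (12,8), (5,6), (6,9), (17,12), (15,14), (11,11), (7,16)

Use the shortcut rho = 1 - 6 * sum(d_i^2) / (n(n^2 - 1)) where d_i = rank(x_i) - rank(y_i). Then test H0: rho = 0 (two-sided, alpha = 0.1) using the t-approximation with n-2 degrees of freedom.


Step 1: Rank x and y separately (midranks; no ties here).
rank(x): 13->6, 12->5, 5->1, 6->2, 17->8, 15->7, 11->4, 7->3
rank(y): 1->1, 8->3, 6->2, 9->4, 12->6, 14->7, 11->5, 16->8
Step 2: d_i = R_x(i) - R_y(i); compute d_i^2.
  (6-1)^2=25, (5-3)^2=4, (1-2)^2=1, (2-4)^2=4, (8-6)^2=4, (7-7)^2=0, (4-5)^2=1, (3-8)^2=25
sum(d^2) = 64.
Step 3: rho = 1 - 6*64 / (8*(8^2 - 1)) = 1 - 384/504 = 0.238095.
Step 4: Under H0, t = rho * sqrt((n-2)/(1-rho^2)) = 0.6005 ~ t(6).
Step 5: Two-sided p-value from the t-distribution with 6 df = 0.570156.
Step 6: alpha = 0.1. fail to reject H0.

rho = 0.2381, p = 0.570156, fail to reject H0 at alpha = 0.1.


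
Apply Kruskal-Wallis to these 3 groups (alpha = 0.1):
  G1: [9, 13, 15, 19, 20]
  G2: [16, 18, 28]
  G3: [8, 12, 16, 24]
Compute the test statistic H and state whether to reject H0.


Step 1: Combine all N = 12 observations and assign midranks.
sorted (value, group, rank): (8,G3,1), (9,G1,2), (12,G3,3), (13,G1,4), (15,G1,5), (16,G2,6.5), (16,G3,6.5), (18,G2,8), (19,G1,9), (20,G1,10), (24,G3,11), (28,G2,12)
Step 2: Sum ranks within each group.
R_1 = 30 (n_1 = 5)
R_2 = 26.5 (n_2 = 3)
R_3 = 21.5 (n_3 = 4)
Step 3: H = 12/(N(N+1)) * sum(R_i^2/n_i) - 3(N+1)
     = 12/(12*13) * (30^2/5 + 26.5^2/3 + 21.5^2/4) - 3*13
     = 0.076923 * 529.646 - 39
     = 1.741987.
Step 4: Ties present; correction factor C = 1 - 6/(12^3 - 12) = 0.996503. Corrected H = 1.741987 / 0.996503 = 1.748099.
Step 5: Under H0, H ~ chi^2(2); p-value = 0.417258.
Step 6: alpha = 0.1. fail to reject H0.

H = 1.7481, df = 2, p = 0.417258, fail to reject H0.


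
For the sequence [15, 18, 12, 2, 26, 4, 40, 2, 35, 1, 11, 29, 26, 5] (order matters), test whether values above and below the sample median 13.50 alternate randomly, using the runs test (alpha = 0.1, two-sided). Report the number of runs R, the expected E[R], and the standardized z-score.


Step 1: Compute median = 13.50; label A = above, B = below.
Labels in order: AABBABABABBAAB  (n_A = 7, n_B = 7)
Step 2: Count runs R = 10.
Step 3: Under H0 (random ordering), E[R] = 2*n_A*n_B/(n_A+n_B) + 1 = 2*7*7/14 + 1 = 8.0000.
        Var[R] = 2*n_A*n_B*(2*n_A*n_B - n_A - n_B) / ((n_A+n_B)^2 * (n_A+n_B-1)) = 8232/2548 = 3.2308.
        SD[R] = 1.7974.
Step 4: Continuity-corrected z = (R - 0.5 - E[R]) / SD[R] = (10 - 0.5 - 8.0000) / 1.7974 = 0.8345.
Step 5: Two-sided p-value via normal approximation = 2*(1 - Phi(|z|)) = 0.403986.
Step 6: alpha = 0.1. fail to reject H0.

R = 10, z = 0.8345, p = 0.403986, fail to reject H0.


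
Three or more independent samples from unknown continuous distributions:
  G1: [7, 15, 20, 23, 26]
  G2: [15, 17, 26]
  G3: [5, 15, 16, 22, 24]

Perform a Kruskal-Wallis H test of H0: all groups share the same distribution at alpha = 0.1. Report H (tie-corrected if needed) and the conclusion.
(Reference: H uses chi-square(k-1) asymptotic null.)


Step 1: Combine all N = 13 observations and assign midranks.
sorted (value, group, rank): (5,G3,1), (7,G1,2), (15,G1,4), (15,G2,4), (15,G3,4), (16,G3,6), (17,G2,7), (20,G1,8), (22,G3,9), (23,G1,10), (24,G3,11), (26,G1,12.5), (26,G2,12.5)
Step 2: Sum ranks within each group.
R_1 = 36.5 (n_1 = 5)
R_2 = 23.5 (n_2 = 3)
R_3 = 31 (n_3 = 5)
Step 3: H = 12/(N(N+1)) * sum(R_i^2/n_i) - 3(N+1)
     = 12/(13*14) * (36.5^2/5 + 23.5^2/3 + 31^2/5) - 3*14
     = 0.065934 * 642.733 - 42
     = 0.378022.
Step 4: Ties present; correction factor C = 1 - 30/(13^3 - 13) = 0.986264. Corrected H = 0.378022 / 0.986264 = 0.383287.
Step 5: Under H0, H ~ chi^2(2); p-value = 0.825601.
Step 6: alpha = 0.1. fail to reject H0.

H = 0.3833, df = 2, p = 0.825601, fail to reject H0.


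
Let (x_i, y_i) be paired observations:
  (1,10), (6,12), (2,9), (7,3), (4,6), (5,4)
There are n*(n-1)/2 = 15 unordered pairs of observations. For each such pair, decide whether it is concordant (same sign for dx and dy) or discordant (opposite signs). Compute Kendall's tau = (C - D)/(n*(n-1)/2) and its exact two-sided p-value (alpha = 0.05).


Step 1: Enumerate the 15 unordered pairs (i,j) with i<j and classify each by sign(x_j-x_i) * sign(y_j-y_i).
  (1,2):dx=+5,dy=+2->C; (1,3):dx=+1,dy=-1->D; (1,4):dx=+6,dy=-7->D; (1,5):dx=+3,dy=-4->D
  (1,6):dx=+4,dy=-6->D; (2,3):dx=-4,dy=-3->C; (2,4):dx=+1,dy=-9->D; (2,5):dx=-2,dy=-6->C
  (2,6):dx=-1,dy=-8->C; (3,4):dx=+5,dy=-6->D; (3,5):dx=+2,dy=-3->D; (3,6):dx=+3,dy=-5->D
  (4,5):dx=-3,dy=+3->D; (4,6):dx=-2,dy=+1->D; (5,6):dx=+1,dy=-2->D
Step 2: C = 4, D = 11, total pairs = 15.
Step 3: tau = (C - D)/(n(n-1)/2) = (4 - 11)/15 = -0.466667.
Step 4: Exact two-sided p-value (enumerate n! = 720 permutations of y under H0): p = 0.272222.
Step 5: alpha = 0.05. fail to reject H0.

tau_b = -0.4667 (C=4, D=11), p = 0.272222, fail to reject H0.


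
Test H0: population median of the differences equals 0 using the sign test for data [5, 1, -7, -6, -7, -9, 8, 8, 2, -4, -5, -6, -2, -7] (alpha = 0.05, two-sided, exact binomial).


Step 1: Discard zero differences. Original n = 14; n_eff = number of nonzero differences = 14.
Nonzero differences (with sign): +5, +1, -7, -6, -7, -9, +8, +8, +2, -4, -5, -6, -2, -7
Step 2: Count signs: positive = 5, negative = 9.
Step 3: Under H0: P(positive) = 0.5, so the number of positives S ~ Bin(14, 0.5).
Step 4: Two-sided exact p-value = sum of Bin(14,0.5) probabilities at or below the observed probability = 0.423950.
Step 5: alpha = 0.05. fail to reject H0.

n_eff = 14, pos = 5, neg = 9, p = 0.423950, fail to reject H0.


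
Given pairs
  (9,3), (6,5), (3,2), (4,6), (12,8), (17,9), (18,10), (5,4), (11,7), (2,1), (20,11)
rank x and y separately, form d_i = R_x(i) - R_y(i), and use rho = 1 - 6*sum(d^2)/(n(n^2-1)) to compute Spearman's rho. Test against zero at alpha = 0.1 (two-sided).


Step 1: Rank x and y separately (midranks; no ties here).
rank(x): 9->6, 6->5, 3->2, 4->3, 12->8, 17->9, 18->10, 5->4, 11->7, 2->1, 20->11
rank(y): 3->3, 5->5, 2->2, 6->6, 8->8, 9->9, 10->10, 4->4, 7->7, 1->1, 11->11
Step 2: d_i = R_x(i) - R_y(i); compute d_i^2.
  (6-3)^2=9, (5-5)^2=0, (2-2)^2=0, (3-6)^2=9, (8-8)^2=0, (9-9)^2=0, (10-10)^2=0, (4-4)^2=0, (7-7)^2=0, (1-1)^2=0, (11-11)^2=0
sum(d^2) = 18.
Step 3: rho = 1 - 6*18 / (11*(11^2 - 1)) = 1 - 108/1320 = 0.918182.
Step 4: Under H0, t = rho * sqrt((n-2)/(1-rho^2)) = 6.9531 ~ t(9).
Step 5: Two-sided p-value from the t-distribution with 9 df = 0.000067.
Step 6: alpha = 0.1. reject H0.

rho = 0.9182, p = 0.000067, reject H0 at alpha = 0.1.


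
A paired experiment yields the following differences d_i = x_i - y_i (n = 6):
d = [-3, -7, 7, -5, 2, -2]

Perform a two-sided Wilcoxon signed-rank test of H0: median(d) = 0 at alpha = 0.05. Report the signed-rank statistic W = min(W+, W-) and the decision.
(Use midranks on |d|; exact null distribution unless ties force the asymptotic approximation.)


Step 1: Drop any zero differences (none here) and take |d_i|.
|d| = [3, 7, 7, 5, 2, 2]
Step 2: Midrank |d_i| (ties get averaged ranks).
ranks: |3|->3, |7|->5.5, |7|->5.5, |5|->4, |2|->1.5, |2|->1.5
Step 3: Attach original signs; sum ranks with positive sign and with negative sign.
W+ = 5.5 + 1.5 = 7
W- = 3 + 5.5 + 4 + 1.5 = 14
(Check: W+ + W- = 21 should equal n(n+1)/2 = 21.)
Step 4: Test statistic W = min(W+, W-) = 7.
Step 5: Ties in |d|, so use the tie-corrected normal approximation.
        E[W] = n(n+1)/4 = 6*7/4 = 10.5.
        Tie groups: |d|=2 (t=2), |d|=7 (t=2); sum(t^3 - t) = 12.
        Var[W] = n(n+1)(2n+1)/24 - sum(t^3-t)/48 = 546/24 - 12/48 = 22.5.
        z = (W - E[W]) / sqrt(Var[W]) = (7 - 10.5) / 4.7434 = -0.7379.
        Two-sided p = 2*Phi(z) = 0.460597.
Step 6: alpha = 0.05. fail to reject H0.

W+ = 7, W- = 14, W = min = 7, p = 0.460597, fail to reject H0.


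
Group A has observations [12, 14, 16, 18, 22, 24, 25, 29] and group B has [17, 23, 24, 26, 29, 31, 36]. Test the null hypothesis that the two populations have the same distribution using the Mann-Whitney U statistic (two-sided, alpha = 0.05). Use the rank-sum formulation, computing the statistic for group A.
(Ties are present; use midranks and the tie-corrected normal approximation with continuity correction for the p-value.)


Step 1: Combine and sort all 15 observations; assign midranks.
sorted (value, group): (12,X), (14,X), (16,X), (17,Y), (18,X), (22,X), (23,Y), (24,X), (24,Y), (25,X), (26,Y), (29,X), (29,Y), (31,Y), (36,Y)
ranks: 12->1, 14->2, 16->3, 17->4, 18->5, 22->6, 23->7, 24->8.5, 24->8.5, 25->10, 26->11, 29->12.5, 29->12.5, 31->14, 36->15
Step 2: Rank sum for X: R1 = 1 + 2 + 3 + 5 + 6 + 8.5 + 10 + 12.5 = 48.
Step 3: U_X = R1 - n1(n1+1)/2 = 48 - 8*9/2 = 48 - 36 = 12.
       U_Y = n1*n2 - U_X = 56 - 12 = 44.
Step 4: Ties are present, so use the tie-corrected normal approximation (with continuity correction) for the p-value.
Step 5: p-value = 0.072337; compare to alpha = 0.05. fail to reject H0.

U_X = 12, p = 0.072337, fail to reject H0 at alpha = 0.05.


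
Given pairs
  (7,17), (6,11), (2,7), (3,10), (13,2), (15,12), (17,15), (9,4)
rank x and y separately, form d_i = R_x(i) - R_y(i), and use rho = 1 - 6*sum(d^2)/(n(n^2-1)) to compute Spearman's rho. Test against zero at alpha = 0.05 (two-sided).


Step 1: Rank x and y separately (midranks; no ties here).
rank(x): 7->4, 6->3, 2->1, 3->2, 13->6, 15->7, 17->8, 9->5
rank(y): 17->8, 11->5, 7->3, 10->4, 2->1, 12->6, 15->7, 4->2
Step 2: d_i = R_x(i) - R_y(i); compute d_i^2.
  (4-8)^2=16, (3-5)^2=4, (1-3)^2=4, (2-4)^2=4, (6-1)^2=25, (7-6)^2=1, (8-7)^2=1, (5-2)^2=9
sum(d^2) = 64.
Step 3: rho = 1 - 6*64 / (8*(8^2 - 1)) = 1 - 384/504 = 0.238095.
Step 4: Under H0, t = rho * sqrt((n-2)/(1-rho^2)) = 0.6005 ~ t(6).
Step 5: Two-sided p-value from the t-distribution with 6 df = 0.570156.
Step 6: alpha = 0.05. fail to reject H0.

rho = 0.2381, p = 0.570156, fail to reject H0 at alpha = 0.05.


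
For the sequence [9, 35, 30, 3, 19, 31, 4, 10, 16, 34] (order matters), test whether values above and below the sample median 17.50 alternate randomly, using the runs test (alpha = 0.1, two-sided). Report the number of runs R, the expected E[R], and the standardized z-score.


Step 1: Compute median = 17.50; label A = above, B = below.
Labels in order: BAABAABBBA  (n_A = 5, n_B = 5)
Step 2: Count runs R = 6.
Step 3: Under H0 (random ordering), E[R] = 2*n_A*n_B/(n_A+n_B) + 1 = 2*5*5/10 + 1 = 6.0000.
        Var[R] = 2*n_A*n_B*(2*n_A*n_B - n_A - n_B) / ((n_A+n_B)^2 * (n_A+n_B-1)) = 2000/900 = 2.2222.
        SD[R] = 1.4907.
Step 4: R = E[R], so z = 0 with no continuity correction.
Step 5: Two-sided p-value via normal approximation = 2*(1 - Phi(|z|)) = 1.000000.
Step 6: alpha = 0.1. fail to reject H0.

R = 6, z = 0.0000, p = 1.000000, fail to reject H0.


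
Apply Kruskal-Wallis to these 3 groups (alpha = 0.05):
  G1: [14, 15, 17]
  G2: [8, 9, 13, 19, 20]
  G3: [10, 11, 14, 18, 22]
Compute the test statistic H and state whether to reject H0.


Step 1: Combine all N = 13 observations and assign midranks.
sorted (value, group, rank): (8,G2,1), (9,G2,2), (10,G3,3), (11,G3,4), (13,G2,5), (14,G1,6.5), (14,G3,6.5), (15,G1,8), (17,G1,9), (18,G3,10), (19,G2,11), (20,G2,12), (22,G3,13)
Step 2: Sum ranks within each group.
R_1 = 23.5 (n_1 = 3)
R_2 = 31 (n_2 = 5)
R_3 = 36.5 (n_3 = 5)
Step 3: H = 12/(N(N+1)) * sum(R_i^2/n_i) - 3(N+1)
     = 12/(13*14) * (23.5^2/3 + 31^2/5 + 36.5^2/5) - 3*14
     = 0.065934 * 642.733 - 42
     = 0.378022.
Step 4: Ties present; correction factor C = 1 - 6/(13^3 - 13) = 0.997253. Corrected H = 0.378022 / 0.997253 = 0.379063.
Step 5: Under H0, H ~ chi^2(2); p-value = 0.827347.
Step 6: alpha = 0.05. fail to reject H0.

H = 0.3791, df = 2, p = 0.827347, fail to reject H0.


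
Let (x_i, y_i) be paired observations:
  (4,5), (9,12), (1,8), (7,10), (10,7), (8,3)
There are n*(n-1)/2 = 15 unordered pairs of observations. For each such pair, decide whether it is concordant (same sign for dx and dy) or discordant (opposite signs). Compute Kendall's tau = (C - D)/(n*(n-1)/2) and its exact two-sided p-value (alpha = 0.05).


Step 1: Enumerate the 15 unordered pairs (i,j) with i<j and classify each by sign(x_j-x_i) * sign(y_j-y_i).
  (1,2):dx=+5,dy=+7->C; (1,3):dx=-3,dy=+3->D; (1,4):dx=+3,dy=+5->C; (1,5):dx=+6,dy=+2->C
  (1,6):dx=+4,dy=-2->D; (2,3):dx=-8,dy=-4->C; (2,4):dx=-2,dy=-2->C; (2,5):dx=+1,dy=-5->D
  (2,6):dx=-1,dy=-9->C; (3,4):dx=+6,dy=+2->C; (3,5):dx=+9,dy=-1->D; (3,6):dx=+7,dy=-5->D
  (4,5):dx=+3,dy=-3->D; (4,6):dx=+1,dy=-7->D; (5,6):dx=-2,dy=-4->C
Step 2: C = 8, D = 7, total pairs = 15.
Step 3: tau = (C - D)/(n(n-1)/2) = (8 - 7)/15 = 0.066667.
Step 4: Exact two-sided p-value (enumerate n! = 720 permutations of y under H0): p = 1.000000.
Step 5: alpha = 0.05. fail to reject H0.

tau_b = 0.0667 (C=8, D=7), p = 1.000000, fail to reject H0.


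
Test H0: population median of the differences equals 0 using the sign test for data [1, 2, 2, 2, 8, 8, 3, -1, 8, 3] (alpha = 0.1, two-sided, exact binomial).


Step 1: Discard zero differences. Original n = 10; n_eff = number of nonzero differences = 10.
Nonzero differences (with sign): +1, +2, +2, +2, +8, +8, +3, -1, +8, +3
Step 2: Count signs: positive = 9, negative = 1.
Step 3: Under H0: P(positive) = 0.5, so the number of positives S ~ Bin(10, 0.5).
Step 4: Two-sided exact p-value = sum of Bin(10,0.5) probabilities at or below the observed probability = 0.021484.
Step 5: alpha = 0.1. reject H0.

n_eff = 10, pos = 9, neg = 1, p = 0.021484, reject H0.


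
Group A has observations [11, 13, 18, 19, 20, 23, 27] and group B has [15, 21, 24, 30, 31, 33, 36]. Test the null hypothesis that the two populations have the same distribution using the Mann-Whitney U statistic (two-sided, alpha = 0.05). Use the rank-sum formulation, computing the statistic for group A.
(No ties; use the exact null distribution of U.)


Step 1: Combine and sort all 14 observations; assign midranks.
sorted (value, group): (11,X), (13,X), (15,Y), (18,X), (19,X), (20,X), (21,Y), (23,X), (24,Y), (27,X), (30,Y), (31,Y), (33,Y), (36,Y)
ranks: 11->1, 13->2, 15->3, 18->4, 19->5, 20->6, 21->7, 23->8, 24->9, 27->10, 30->11, 31->12, 33->13, 36->14
Step 2: Rank sum for X: R1 = 1 + 2 + 4 + 5 + 6 + 8 + 10 = 36.
Step 3: U_X = R1 - n1(n1+1)/2 = 36 - 7*8/2 = 36 - 28 = 8.
       U_Y = n1*n2 - U_X = 49 - 8 = 41.
Step 4: No ties, so the exact null distribution of U (based on enumerating the C(14,7) = 3432 equally likely rank assignments) gives the two-sided p-value.
Step 5: p-value = 0.037879; compare to alpha = 0.05. reject H0.

U_X = 8, p = 0.037879, reject H0 at alpha = 0.05.


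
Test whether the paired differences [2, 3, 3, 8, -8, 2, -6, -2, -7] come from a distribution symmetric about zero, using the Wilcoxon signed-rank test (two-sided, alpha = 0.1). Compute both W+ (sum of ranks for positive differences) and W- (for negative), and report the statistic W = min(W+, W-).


Step 1: Drop any zero differences (none here) and take |d_i|.
|d| = [2, 3, 3, 8, 8, 2, 6, 2, 7]
Step 2: Midrank |d_i| (ties get averaged ranks).
ranks: |2|->2, |3|->4.5, |3|->4.5, |8|->8.5, |8|->8.5, |2|->2, |6|->6, |2|->2, |7|->7
Step 3: Attach original signs; sum ranks with positive sign and with negative sign.
W+ = 2 + 4.5 + 4.5 + 8.5 + 2 = 21.5
W- = 8.5 + 6 + 2 + 7 = 23.5
(Check: W+ + W- = 45 should equal n(n+1)/2 = 45.)
Step 4: Test statistic W = min(W+, W-) = 21.5.
Step 5: Ties in |d|, so use the tie-corrected normal approximation.
        E[W] = n(n+1)/4 = 9*10/4 = 22.5.
        Tie groups: |d|=2 (t=3), |d|=3 (t=2), |d|=8 (t=2); sum(t^3 - t) = 36.
        Var[W] = n(n+1)(2n+1)/24 - sum(t^3-t)/48 = 1710/24 - 36/48 = 70.5.
        z = (W - E[W]) / sqrt(Var[W]) = (21.5 - 22.5) / 8.3964 = -0.1191.
        Two-sided p = 2*Phi(z) = 0.905198.
Step 6: alpha = 0.1. fail to reject H0.

W+ = 21.5, W- = 23.5, W = min = 21.5, p = 0.905198, fail to reject H0.


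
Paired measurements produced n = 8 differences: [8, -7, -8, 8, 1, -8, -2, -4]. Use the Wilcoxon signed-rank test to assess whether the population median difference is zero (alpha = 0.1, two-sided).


Step 1: Drop any zero differences (none here) and take |d_i|.
|d| = [8, 7, 8, 8, 1, 8, 2, 4]
Step 2: Midrank |d_i| (ties get averaged ranks).
ranks: |8|->6.5, |7|->4, |8|->6.5, |8|->6.5, |1|->1, |8|->6.5, |2|->2, |4|->3
Step 3: Attach original signs; sum ranks with positive sign and with negative sign.
W+ = 6.5 + 6.5 + 1 = 14
W- = 4 + 6.5 + 6.5 + 2 + 3 = 22
(Check: W+ + W- = 36 should equal n(n+1)/2 = 36.)
Step 4: Test statistic W = min(W+, W-) = 14.
Step 5: Ties in |d|, so use the tie-corrected normal approximation.
        E[W] = n(n+1)/4 = 8*9/4 = 18.
        Tie groups: |d|=8 (t=4); sum(t^3 - t) = 60.
        Var[W] = n(n+1)(2n+1)/24 - sum(t^3-t)/48 = 1224/24 - 60/48 = 49.75.
        z = (W - E[W]) / sqrt(Var[W]) = (14 - 18) / 7.0534 = -0.5671.
        Two-sided p = 2*Phi(z) = 0.570643.
Step 6: alpha = 0.1. fail to reject H0.

W+ = 14, W- = 22, W = min = 14, p = 0.570643, fail to reject H0.


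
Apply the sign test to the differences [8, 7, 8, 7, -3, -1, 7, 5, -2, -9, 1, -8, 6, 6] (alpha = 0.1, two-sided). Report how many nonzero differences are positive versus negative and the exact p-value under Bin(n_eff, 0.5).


Step 1: Discard zero differences. Original n = 14; n_eff = number of nonzero differences = 14.
Nonzero differences (with sign): +8, +7, +8, +7, -3, -1, +7, +5, -2, -9, +1, -8, +6, +6
Step 2: Count signs: positive = 9, negative = 5.
Step 3: Under H0: P(positive) = 0.5, so the number of positives S ~ Bin(14, 0.5).
Step 4: Two-sided exact p-value = sum of Bin(14,0.5) probabilities at or below the observed probability = 0.423950.
Step 5: alpha = 0.1. fail to reject H0.

n_eff = 14, pos = 9, neg = 5, p = 0.423950, fail to reject H0.


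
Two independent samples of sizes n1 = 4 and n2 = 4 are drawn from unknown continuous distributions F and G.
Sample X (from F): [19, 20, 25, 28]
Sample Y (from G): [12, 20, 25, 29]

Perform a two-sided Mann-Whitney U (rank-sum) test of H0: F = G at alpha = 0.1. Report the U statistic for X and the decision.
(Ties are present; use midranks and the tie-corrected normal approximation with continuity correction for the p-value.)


Step 1: Combine and sort all 8 observations; assign midranks.
sorted (value, group): (12,Y), (19,X), (20,X), (20,Y), (25,X), (25,Y), (28,X), (29,Y)
ranks: 12->1, 19->2, 20->3.5, 20->3.5, 25->5.5, 25->5.5, 28->7, 29->8
Step 2: Rank sum for X: R1 = 2 + 3.5 + 5.5 + 7 = 18.
Step 3: U_X = R1 - n1(n1+1)/2 = 18 - 4*5/2 = 18 - 10 = 8.
       U_Y = n1*n2 - U_X = 16 - 8 = 8.
Step 4: Ties are present, so use the tie-corrected normal approximation (with continuity correction) for the p-value.
Step 5: p-value = 1.000000; compare to alpha = 0.1. fail to reject H0.

U_X = 8, p = 1.000000, fail to reject H0 at alpha = 0.1.


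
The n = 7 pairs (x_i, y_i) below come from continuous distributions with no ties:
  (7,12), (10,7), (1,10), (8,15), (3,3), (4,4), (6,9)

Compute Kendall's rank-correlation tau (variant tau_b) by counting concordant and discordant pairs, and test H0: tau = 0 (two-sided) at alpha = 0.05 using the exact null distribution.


Step 1: Enumerate the 21 unordered pairs (i,j) with i<j and classify each by sign(x_j-x_i) * sign(y_j-y_i).
  (1,2):dx=+3,dy=-5->D; (1,3):dx=-6,dy=-2->C; (1,4):dx=+1,dy=+3->C; (1,5):dx=-4,dy=-9->C
  (1,6):dx=-3,dy=-8->C; (1,7):dx=-1,dy=-3->C; (2,3):dx=-9,dy=+3->D; (2,4):dx=-2,dy=+8->D
  (2,5):dx=-7,dy=-4->C; (2,6):dx=-6,dy=-3->C; (2,7):dx=-4,dy=+2->D; (3,4):dx=+7,dy=+5->C
  (3,5):dx=+2,dy=-7->D; (3,6):dx=+3,dy=-6->D; (3,7):dx=+5,dy=-1->D; (4,5):dx=-5,dy=-12->C
  (4,6):dx=-4,dy=-11->C; (4,7):dx=-2,dy=-6->C; (5,6):dx=+1,dy=+1->C; (5,7):dx=+3,dy=+6->C
  (6,7):dx=+2,dy=+5->C
Step 2: C = 14, D = 7, total pairs = 21.
Step 3: tau = (C - D)/(n(n-1)/2) = (14 - 7)/21 = 0.333333.
Step 4: Exact two-sided p-value (enumerate n! = 5040 permutations of y under H0): p = 0.381349.
Step 5: alpha = 0.05. fail to reject H0.

tau_b = 0.3333 (C=14, D=7), p = 0.381349, fail to reject H0.


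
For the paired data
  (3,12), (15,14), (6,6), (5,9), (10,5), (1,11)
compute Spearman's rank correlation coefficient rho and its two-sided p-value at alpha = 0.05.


Step 1: Rank x and y separately (midranks; no ties here).
rank(x): 3->2, 15->6, 6->4, 5->3, 10->5, 1->1
rank(y): 12->5, 14->6, 6->2, 9->3, 5->1, 11->4
Step 2: d_i = R_x(i) - R_y(i); compute d_i^2.
  (2-5)^2=9, (6-6)^2=0, (4-2)^2=4, (3-3)^2=0, (5-1)^2=16, (1-4)^2=9
sum(d^2) = 38.
Step 3: rho = 1 - 6*38 / (6*(6^2 - 1)) = 1 - 228/210 = -0.085714.
Step 4: Under H0, t = rho * sqrt((n-2)/(1-rho^2)) = -0.1721 ~ t(4).
Step 5: Two-sided p-value from the t-distribution with 4 df = 0.871743.
Step 6: alpha = 0.05. fail to reject H0.

rho = -0.0857, p = 0.871743, fail to reject H0 at alpha = 0.05.


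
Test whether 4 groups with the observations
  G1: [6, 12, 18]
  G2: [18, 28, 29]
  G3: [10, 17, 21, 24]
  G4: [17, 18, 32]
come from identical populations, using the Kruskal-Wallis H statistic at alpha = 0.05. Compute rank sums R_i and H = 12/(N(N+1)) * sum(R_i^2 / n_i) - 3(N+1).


Step 1: Combine all N = 13 observations and assign midranks.
sorted (value, group, rank): (6,G1,1), (10,G3,2), (12,G1,3), (17,G3,4.5), (17,G4,4.5), (18,G1,7), (18,G2,7), (18,G4,7), (21,G3,9), (24,G3,10), (28,G2,11), (29,G2,12), (32,G4,13)
Step 2: Sum ranks within each group.
R_1 = 11 (n_1 = 3)
R_2 = 30 (n_2 = 3)
R_3 = 25.5 (n_3 = 4)
R_4 = 24.5 (n_4 = 3)
Step 3: H = 12/(N(N+1)) * sum(R_i^2/n_i) - 3(N+1)
     = 12/(13*14) * (11^2/3 + 30^2/3 + 25.5^2/4 + 24.5^2/3) - 3*14
     = 0.065934 * 702.979 - 42
     = 4.350275.
Step 4: Ties present; correction factor C = 1 - 30/(13^3 - 13) = 0.986264. Corrected H = 4.350275 / 0.986264 = 4.410864.
Step 5: Under H0, H ~ chi^2(3); p-value = 0.220380.
Step 6: alpha = 0.05. fail to reject H0.

H = 4.4109, df = 3, p = 0.220380, fail to reject H0.


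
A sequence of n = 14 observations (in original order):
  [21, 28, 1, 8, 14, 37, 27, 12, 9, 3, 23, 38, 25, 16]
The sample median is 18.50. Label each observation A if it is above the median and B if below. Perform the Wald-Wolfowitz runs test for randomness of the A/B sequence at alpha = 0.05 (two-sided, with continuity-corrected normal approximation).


Step 1: Compute median = 18.50; label A = above, B = below.
Labels in order: AABBBAABBBAAAB  (n_A = 7, n_B = 7)
Step 2: Count runs R = 6.
Step 3: Under H0 (random ordering), E[R] = 2*n_A*n_B/(n_A+n_B) + 1 = 2*7*7/14 + 1 = 8.0000.
        Var[R] = 2*n_A*n_B*(2*n_A*n_B - n_A - n_B) / ((n_A+n_B)^2 * (n_A+n_B-1)) = 8232/2548 = 3.2308.
        SD[R] = 1.7974.
Step 4: Continuity-corrected z = (R + 0.5 - E[R]) / SD[R] = (6 + 0.5 - 8.0000) / 1.7974 = -0.8345.
Step 5: Two-sided p-value via normal approximation = 2*(1 - Phi(|z|)) = 0.403986.
Step 6: alpha = 0.05. fail to reject H0.

R = 6, z = -0.8345, p = 0.403986, fail to reject H0.


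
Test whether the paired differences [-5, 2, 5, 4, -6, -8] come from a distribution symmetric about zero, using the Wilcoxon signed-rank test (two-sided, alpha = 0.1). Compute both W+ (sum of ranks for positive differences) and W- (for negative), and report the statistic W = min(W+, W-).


Step 1: Drop any zero differences (none here) and take |d_i|.
|d| = [5, 2, 5, 4, 6, 8]
Step 2: Midrank |d_i| (ties get averaged ranks).
ranks: |5|->3.5, |2|->1, |5|->3.5, |4|->2, |6|->5, |8|->6
Step 3: Attach original signs; sum ranks with positive sign and with negative sign.
W+ = 1 + 3.5 + 2 = 6.5
W- = 3.5 + 5 + 6 = 14.5
(Check: W+ + W- = 21 should equal n(n+1)/2 = 21.)
Step 4: Test statistic W = min(W+, W-) = 6.5.
Step 5: Ties in |d|, so use the tie-corrected normal approximation.
        E[W] = n(n+1)/4 = 6*7/4 = 10.5.
        Tie groups: |d|=5 (t=2); sum(t^3 - t) = 6.
        Var[W] = n(n+1)(2n+1)/24 - sum(t^3-t)/48 = 546/24 - 6/48 = 22.625.
        z = (W - E[W]) / sqrt(Var[W]) = (6.5 - 10.5) / 4.7566 = -0.8409.
        Two-sided p = 2*Phi(z) = 0.400381.
Step 6: alpha = 0.1. fail to reject H0.

W+ = 6.5, W- = 14.5, W = min = 6.5, p = 0.400381, fail to reject H0.
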